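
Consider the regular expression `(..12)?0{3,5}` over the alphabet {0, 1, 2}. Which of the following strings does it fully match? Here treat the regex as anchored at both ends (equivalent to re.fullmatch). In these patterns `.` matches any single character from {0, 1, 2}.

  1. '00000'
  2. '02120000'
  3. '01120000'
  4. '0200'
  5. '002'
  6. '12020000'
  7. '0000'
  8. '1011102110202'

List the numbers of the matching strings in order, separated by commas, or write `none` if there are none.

1 → match
2 → match
3 → match
4 → no match
5 → no match — must end with '0'
6 → no match
7 → match
8 → no match — must end with '0'

1, 2, 3, 7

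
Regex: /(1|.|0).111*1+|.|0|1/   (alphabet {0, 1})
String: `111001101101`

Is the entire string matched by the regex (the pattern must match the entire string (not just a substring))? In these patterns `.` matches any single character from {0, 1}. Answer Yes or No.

No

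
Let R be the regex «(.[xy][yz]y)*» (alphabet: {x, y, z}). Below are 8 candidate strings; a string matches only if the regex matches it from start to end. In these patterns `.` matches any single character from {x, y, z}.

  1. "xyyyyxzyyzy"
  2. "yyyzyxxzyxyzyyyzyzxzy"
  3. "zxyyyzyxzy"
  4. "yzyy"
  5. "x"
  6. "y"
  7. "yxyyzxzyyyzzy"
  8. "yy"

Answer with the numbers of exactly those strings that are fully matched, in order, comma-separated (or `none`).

none

1. "xyyyyxzyyzy" → no match
2 → no match
3. "zxyyyzyxzy" → no match
4. "yzyy" → no match
5. "x" → no match
6. "y" → no match
7 → no match
8. "yy" → no match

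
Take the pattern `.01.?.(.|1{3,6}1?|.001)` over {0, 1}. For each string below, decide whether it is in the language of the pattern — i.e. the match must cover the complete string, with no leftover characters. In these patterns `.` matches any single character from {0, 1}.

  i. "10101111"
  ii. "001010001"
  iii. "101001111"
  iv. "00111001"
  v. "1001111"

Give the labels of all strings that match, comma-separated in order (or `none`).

i, ii, iii, iv

i. "10101111" → match
ii. "001010001" → match
iii. "101001111" → match
iv. "00111001" → match
v. "1001111" → no match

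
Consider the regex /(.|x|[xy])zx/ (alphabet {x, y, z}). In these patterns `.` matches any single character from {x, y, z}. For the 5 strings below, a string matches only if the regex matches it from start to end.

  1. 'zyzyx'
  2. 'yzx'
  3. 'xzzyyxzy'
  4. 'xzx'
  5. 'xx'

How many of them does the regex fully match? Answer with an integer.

2

1 → no match — must end with 'zx'
2 → match
3 → no match — must end with 'zx'
4 → match
5 → no match — must end with 'zx'
Total matched: 2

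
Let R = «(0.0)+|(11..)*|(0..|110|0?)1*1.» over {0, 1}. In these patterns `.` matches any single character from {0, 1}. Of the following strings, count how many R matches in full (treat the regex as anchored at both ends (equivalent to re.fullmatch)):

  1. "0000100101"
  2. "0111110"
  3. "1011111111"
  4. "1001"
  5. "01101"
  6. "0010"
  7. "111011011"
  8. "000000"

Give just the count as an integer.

2

1 → no match
2 → match
3 → no match
4 → no match
5 → no match
6 → no match
7 → no match
8 → match
Total matched: 2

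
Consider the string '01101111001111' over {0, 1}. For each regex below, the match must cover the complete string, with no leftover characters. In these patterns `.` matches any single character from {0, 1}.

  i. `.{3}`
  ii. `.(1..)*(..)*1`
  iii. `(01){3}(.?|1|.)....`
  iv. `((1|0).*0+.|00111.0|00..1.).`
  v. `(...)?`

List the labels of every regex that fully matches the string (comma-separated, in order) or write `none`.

i → no match
ii → match
iii → no match
iv → no match
v → no match

ii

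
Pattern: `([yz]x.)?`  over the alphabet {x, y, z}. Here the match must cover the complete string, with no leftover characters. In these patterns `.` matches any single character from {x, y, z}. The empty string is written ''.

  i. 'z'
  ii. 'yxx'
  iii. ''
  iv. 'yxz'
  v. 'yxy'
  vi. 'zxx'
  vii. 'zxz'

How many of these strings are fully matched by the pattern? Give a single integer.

i → no match
ii → match
iii → match
iv → match
v → match
vi → match
vii → match
Total matched: 6

6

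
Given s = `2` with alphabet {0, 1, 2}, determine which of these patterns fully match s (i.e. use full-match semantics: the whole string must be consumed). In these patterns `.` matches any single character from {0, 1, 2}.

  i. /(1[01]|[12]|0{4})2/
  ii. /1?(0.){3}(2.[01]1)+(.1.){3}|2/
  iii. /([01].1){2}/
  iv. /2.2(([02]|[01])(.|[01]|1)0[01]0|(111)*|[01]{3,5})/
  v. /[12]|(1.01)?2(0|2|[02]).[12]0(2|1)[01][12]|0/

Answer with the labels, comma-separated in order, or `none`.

i → no match
ii → match
iii → no match — must end with `1`
iv → no match
v → match

ii, v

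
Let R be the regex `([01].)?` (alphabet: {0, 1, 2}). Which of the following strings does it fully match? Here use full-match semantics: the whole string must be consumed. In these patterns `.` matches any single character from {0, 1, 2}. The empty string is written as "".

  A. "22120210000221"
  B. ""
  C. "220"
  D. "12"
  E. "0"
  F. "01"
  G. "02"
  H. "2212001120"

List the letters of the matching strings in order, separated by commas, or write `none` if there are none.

A → no match
B → match
C → no match
D → match
E → no match
F → match
G → match
H → no match

B, D, F, G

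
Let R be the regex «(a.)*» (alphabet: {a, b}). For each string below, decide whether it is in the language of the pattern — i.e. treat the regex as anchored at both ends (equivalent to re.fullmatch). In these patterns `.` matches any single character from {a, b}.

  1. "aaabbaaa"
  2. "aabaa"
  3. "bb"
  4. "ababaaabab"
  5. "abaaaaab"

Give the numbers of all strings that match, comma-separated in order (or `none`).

1 → no match
2 → no match
3 → no match
4 → match
5 → match

4, 5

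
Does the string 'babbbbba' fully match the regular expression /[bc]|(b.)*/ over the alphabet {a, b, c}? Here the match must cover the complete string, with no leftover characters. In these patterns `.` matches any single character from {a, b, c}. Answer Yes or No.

Yes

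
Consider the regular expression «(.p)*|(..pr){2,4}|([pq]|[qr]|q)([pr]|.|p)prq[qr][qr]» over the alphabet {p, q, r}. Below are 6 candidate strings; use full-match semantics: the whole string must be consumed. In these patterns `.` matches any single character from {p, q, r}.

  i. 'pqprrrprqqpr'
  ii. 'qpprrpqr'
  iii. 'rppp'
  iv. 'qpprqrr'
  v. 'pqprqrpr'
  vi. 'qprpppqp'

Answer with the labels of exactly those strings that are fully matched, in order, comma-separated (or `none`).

i, iii, iv, v, vi

i → match
ii → no match
iii → match
iv → match
v → match
vi → match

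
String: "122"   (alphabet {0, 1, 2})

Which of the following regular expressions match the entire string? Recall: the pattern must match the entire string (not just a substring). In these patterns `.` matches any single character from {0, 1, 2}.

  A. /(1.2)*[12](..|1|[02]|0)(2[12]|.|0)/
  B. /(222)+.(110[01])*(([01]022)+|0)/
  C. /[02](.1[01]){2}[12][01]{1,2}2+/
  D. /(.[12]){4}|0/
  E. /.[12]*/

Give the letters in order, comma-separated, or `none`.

A → match
B → no match — must start with "222"
C → no match
D → no match
E → match

A, E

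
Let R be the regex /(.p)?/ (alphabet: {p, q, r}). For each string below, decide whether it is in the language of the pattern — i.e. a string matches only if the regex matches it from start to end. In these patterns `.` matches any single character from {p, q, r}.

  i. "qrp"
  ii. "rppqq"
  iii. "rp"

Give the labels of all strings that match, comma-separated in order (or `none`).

iii

i → no match
ii → no match
iii → match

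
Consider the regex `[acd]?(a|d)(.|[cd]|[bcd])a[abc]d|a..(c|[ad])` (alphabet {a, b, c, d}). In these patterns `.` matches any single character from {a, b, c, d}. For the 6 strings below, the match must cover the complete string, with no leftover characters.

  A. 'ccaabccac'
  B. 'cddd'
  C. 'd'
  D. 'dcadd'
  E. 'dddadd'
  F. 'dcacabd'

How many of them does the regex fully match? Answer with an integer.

A → no match
B → no match
C → no match
D → no match
E → no match
F → no match
Total matched: 0

0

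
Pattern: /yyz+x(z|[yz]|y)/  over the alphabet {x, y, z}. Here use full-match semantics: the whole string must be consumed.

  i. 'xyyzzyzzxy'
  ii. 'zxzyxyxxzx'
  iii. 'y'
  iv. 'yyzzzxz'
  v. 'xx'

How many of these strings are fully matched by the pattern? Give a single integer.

i → no match — must start with 'yyz'
ii → no match — must start with 'yyz'
iii → no match — must start with 'yyz'
iv → match
v → no match — must start with 'yyz'
Total matched: 1

1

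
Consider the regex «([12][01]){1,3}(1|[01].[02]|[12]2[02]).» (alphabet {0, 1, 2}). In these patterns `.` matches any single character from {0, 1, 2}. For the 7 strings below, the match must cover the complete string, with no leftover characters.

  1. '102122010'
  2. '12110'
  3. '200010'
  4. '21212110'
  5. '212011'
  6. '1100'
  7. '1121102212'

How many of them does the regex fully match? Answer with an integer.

1 → no match
2 → no match
3 → no match
4 → match
5 → match
6 → no match
7 → no match
Total matched: 2

2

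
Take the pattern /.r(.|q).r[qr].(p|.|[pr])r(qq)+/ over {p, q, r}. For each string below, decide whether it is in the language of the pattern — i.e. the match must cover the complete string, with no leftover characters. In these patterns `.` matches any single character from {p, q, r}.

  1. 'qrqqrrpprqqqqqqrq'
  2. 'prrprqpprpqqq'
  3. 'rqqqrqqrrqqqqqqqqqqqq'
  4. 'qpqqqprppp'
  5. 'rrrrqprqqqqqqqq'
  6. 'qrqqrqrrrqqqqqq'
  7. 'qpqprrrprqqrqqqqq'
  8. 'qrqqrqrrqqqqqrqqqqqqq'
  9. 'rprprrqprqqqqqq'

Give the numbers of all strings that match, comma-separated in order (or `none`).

6

1 → no match — must end with 'qq'
2 → no match
3 → no match
4 → no match — must end with 'qq'
5 → no match
6 → match
7 → no match
8 → no match
9 → no match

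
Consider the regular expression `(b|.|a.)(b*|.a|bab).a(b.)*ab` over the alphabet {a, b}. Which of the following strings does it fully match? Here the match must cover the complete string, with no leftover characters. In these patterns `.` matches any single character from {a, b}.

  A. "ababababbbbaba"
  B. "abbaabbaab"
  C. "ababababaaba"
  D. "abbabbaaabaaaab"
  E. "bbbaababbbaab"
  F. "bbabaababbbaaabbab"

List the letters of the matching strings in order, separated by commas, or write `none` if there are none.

A → no match — must end with "ab"
B → no match
C → no match — must end with "ab"
D → no match
E → match
F → no match

E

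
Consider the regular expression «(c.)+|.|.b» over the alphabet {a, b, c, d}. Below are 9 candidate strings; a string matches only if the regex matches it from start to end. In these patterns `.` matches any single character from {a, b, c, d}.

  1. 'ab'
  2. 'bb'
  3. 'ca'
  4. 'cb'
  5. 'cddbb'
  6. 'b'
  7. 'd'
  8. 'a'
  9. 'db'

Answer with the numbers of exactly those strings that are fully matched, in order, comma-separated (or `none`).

1 → match
2 → match
3 → match
4 → match
5 → no match
6 → match
7 → match
8 → match
9 → match

1, 2, 3, 4, 6, 7, 8, 9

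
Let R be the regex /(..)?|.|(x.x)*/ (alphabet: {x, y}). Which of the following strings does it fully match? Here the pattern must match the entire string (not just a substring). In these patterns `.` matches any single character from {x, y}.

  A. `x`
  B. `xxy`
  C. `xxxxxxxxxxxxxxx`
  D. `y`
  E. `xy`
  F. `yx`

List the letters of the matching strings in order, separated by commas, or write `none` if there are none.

A → match
B → no match
C → match
D → match
E → match
F → match

A, C, D, E, F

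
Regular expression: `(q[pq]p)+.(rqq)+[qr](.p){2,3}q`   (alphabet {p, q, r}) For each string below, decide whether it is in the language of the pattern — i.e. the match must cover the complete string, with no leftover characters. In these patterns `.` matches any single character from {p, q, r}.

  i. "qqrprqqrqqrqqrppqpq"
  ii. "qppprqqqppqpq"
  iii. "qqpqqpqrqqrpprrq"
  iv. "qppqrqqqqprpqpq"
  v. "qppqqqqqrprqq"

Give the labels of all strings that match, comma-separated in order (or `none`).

ii, iv

i → no match
ii → match
iii → no match — must end with "pq"
iv → match
v → no match — must end with "pq"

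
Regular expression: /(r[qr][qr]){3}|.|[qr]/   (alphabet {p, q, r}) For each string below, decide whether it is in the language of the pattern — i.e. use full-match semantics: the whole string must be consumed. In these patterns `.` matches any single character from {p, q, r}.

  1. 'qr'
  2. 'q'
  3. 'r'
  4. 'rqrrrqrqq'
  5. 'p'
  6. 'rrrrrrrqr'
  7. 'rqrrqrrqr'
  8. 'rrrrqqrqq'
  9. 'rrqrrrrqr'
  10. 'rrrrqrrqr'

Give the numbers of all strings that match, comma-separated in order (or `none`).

2, 3, 4, 5, 6, 7, 8, 9, 10

1 → no match
2 → match
3 → match
4 → match
5 → match
6 → match
7 → match
8 → match
9 → match
10 → match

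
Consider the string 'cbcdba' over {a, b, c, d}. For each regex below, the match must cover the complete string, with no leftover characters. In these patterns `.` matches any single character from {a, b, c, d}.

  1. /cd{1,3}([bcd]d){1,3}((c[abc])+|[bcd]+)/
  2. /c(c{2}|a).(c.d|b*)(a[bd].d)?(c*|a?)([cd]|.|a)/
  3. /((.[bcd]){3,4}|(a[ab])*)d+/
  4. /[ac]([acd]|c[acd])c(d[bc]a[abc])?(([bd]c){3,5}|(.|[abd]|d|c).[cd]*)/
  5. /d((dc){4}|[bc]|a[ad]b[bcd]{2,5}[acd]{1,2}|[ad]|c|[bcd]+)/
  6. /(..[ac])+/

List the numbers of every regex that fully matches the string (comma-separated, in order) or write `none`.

1 → no match — must start with 'cd'
2 → no match
3 → no match — must end with 'd'
4 → no match
5 → no match — must start with 'd'
6 → match

6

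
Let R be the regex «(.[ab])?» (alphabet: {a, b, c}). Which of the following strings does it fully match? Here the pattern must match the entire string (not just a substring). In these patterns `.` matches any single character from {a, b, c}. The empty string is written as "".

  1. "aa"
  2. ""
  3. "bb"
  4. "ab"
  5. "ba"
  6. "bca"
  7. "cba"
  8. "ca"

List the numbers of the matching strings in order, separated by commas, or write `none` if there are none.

1, 2, 3, 4, 5, 8

1 → match
2 → match
3 → match
4 → match
5 → match
6 → no match
7 → no match
8 → match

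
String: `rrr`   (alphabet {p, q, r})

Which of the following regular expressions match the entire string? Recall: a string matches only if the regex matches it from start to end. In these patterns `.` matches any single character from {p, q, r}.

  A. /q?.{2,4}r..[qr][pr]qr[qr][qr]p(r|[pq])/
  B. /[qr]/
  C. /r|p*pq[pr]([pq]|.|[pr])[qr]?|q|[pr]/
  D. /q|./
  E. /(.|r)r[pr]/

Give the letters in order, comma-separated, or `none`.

A → no match
B → no match
C → no match
D → no match
E → match

E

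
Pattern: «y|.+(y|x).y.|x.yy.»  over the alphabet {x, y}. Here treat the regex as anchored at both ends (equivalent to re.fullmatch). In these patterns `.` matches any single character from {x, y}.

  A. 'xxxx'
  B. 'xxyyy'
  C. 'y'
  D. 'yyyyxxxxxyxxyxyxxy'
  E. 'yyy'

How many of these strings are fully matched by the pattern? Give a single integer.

A → no match
B → match
C → match
D → no match
E → no match
Total matched: 2

2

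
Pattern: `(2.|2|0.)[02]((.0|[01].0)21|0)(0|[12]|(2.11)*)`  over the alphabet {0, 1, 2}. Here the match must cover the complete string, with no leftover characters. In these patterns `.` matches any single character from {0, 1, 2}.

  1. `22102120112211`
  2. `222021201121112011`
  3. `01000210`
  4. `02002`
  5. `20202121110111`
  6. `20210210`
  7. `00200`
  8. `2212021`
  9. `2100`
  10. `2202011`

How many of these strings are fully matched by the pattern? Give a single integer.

1 → match
2 → match
3. `01000210` → match
4. `02002` → match
5 → no match
6. `20210210` → match
7. `00200` → match
8. `2212021` → match
9. `2100` → match
10. `2202011` → match
Total matched: 9

9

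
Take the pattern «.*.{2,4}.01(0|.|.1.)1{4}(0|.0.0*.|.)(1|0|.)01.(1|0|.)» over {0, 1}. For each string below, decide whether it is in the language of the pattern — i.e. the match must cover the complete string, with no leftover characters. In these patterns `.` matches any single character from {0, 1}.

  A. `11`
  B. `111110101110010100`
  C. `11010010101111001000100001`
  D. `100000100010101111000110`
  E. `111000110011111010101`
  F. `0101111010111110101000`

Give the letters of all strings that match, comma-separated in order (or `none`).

D

A. `11` → no match
B → no match
C → no match
D → match
E → no match
F → no match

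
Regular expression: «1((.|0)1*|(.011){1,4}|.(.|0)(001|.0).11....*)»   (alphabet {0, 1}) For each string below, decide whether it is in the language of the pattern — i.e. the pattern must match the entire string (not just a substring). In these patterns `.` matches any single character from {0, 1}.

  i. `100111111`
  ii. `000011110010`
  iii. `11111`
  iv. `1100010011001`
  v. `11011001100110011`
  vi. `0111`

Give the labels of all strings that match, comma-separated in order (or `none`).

iii, v

i → no match
ii → no match — must start with `1`
iii → match
iv → no match
v → match
vi → no match — must start with `1`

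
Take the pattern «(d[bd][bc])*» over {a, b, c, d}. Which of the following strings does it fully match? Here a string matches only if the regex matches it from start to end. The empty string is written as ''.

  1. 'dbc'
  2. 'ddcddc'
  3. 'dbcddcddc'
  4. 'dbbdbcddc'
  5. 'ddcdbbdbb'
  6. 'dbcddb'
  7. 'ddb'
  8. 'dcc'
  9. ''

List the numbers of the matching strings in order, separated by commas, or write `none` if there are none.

1, 2, 3, 4, 5, 6, 7, 9

1 → match
2 → match
3 → match
4 → match
5 → match
6 → match
7 → match
8 → no match
9 → match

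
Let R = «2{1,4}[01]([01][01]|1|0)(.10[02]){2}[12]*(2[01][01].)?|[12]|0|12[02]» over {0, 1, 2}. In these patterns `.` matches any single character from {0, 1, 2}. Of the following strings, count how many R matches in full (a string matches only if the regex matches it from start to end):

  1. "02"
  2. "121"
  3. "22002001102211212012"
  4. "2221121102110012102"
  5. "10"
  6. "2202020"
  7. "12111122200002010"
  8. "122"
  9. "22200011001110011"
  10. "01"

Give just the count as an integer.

1

1 → no match
2 → no match
3 → no match
4 → no match
5 → no match
6 → no match
7 → no match
8 → match
9 → no match
10 → no match
Total matched: 1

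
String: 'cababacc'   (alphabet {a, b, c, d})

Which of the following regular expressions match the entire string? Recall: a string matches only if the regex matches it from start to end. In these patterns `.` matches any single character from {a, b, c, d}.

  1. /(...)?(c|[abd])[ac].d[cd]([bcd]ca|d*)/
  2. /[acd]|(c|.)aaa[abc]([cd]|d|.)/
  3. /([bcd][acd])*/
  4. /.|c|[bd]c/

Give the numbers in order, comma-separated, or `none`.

3

1 → no match
2 → no match
3 → match
4 → no match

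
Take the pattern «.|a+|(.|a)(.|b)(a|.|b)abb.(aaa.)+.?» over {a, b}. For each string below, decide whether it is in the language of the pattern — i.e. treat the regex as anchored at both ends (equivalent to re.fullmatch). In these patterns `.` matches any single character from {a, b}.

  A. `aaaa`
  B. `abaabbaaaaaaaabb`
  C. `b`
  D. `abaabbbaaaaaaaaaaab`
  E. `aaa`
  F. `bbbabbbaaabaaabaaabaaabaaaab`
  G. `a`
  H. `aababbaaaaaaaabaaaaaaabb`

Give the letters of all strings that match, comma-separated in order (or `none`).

A, B, C, D, E, F, G, H

A → match
B → match
C → match
D → match
E → match
F → match
G → match
H → match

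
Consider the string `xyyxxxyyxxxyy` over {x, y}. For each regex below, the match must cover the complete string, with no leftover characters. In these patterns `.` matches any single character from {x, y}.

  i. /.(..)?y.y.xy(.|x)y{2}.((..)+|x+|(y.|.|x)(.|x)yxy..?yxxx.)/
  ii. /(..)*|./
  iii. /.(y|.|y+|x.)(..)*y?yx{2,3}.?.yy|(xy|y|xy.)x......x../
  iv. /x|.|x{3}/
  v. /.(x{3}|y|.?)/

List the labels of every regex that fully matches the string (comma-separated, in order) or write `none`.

i → no match
ii → no match
iii → match
iv → no match
v → no match

iii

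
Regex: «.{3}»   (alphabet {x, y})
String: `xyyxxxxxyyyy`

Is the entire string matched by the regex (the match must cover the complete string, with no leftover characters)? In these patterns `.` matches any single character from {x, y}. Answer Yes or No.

No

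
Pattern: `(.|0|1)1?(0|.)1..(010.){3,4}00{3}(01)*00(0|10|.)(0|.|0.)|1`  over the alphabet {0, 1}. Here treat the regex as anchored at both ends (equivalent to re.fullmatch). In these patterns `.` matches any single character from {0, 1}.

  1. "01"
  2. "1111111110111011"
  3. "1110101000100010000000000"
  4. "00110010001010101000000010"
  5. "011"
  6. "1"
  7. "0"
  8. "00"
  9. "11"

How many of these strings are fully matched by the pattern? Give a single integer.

2

1 → no match
2 → no match
3 → match
4 → no match
5 → no match
6 → match
7 → no match
8 → no match
9 → no match
Total matched: 2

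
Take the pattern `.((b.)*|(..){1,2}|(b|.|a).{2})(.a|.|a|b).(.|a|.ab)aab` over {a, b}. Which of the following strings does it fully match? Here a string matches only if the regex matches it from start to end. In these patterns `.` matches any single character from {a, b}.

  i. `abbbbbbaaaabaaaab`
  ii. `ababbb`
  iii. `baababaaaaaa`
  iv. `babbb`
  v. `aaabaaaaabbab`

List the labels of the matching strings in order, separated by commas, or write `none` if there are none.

i → no match
ii. `ababbb` → no match — must end with `aab`
iii. `baababaaaaaa` → no match — must end with `aab`
iv. `babbb` → no match — must end with `aab`
v → no match — must end with `aab`

none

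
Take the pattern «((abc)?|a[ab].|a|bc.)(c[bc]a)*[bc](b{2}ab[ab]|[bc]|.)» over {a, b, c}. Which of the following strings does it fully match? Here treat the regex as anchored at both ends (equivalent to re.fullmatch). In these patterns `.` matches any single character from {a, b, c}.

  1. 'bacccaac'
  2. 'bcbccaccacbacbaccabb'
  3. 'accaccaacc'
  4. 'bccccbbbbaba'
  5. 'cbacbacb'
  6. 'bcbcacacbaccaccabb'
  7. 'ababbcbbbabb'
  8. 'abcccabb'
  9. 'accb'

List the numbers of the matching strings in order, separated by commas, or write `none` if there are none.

1. 'bacccaac' → no match
2 → match
3. 'accaccaacc' → no match
4. 'bccccbbbbaba' → no match
5. 'cbacbacb' → match
6 → no match
7. 'ababbcbbbabb' → no match
8. 'abcccabb' → match
9. 'accb' → no match

2, 5, 8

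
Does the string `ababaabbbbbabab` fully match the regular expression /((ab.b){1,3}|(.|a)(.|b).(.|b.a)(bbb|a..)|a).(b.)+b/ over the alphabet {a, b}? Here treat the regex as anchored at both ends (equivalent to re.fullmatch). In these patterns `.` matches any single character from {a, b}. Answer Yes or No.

Yes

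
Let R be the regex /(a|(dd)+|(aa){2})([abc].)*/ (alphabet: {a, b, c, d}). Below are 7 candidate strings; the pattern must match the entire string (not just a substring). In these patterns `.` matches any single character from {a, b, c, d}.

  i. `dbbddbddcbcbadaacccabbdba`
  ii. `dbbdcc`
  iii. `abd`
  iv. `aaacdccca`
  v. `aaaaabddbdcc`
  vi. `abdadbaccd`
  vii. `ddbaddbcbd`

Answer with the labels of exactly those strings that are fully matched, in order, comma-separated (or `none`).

iii, iv

i → no match
ii. `dbbdcc` → no match
iii. `abd` → match
iv. `aaacdccca` → match
v. `aaaaabddbdcc` → no match
vi. `abdadbaccd` → no match
vii. `ddbaddbcbd` → no match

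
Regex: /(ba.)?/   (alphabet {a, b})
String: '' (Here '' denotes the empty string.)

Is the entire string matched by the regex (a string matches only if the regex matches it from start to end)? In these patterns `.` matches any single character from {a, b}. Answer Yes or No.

Yes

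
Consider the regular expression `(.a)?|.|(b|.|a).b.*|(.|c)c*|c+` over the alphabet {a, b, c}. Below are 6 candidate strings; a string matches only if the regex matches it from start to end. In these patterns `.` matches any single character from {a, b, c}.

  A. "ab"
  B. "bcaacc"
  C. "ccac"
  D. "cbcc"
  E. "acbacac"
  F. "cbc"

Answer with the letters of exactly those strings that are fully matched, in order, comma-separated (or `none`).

A. "ab" → no match
B. "bcaacc" → no match
C. "ccac" → no match
D. "cbcc" → no match
E. "acbacac" → match
F. "cbc" → no match

E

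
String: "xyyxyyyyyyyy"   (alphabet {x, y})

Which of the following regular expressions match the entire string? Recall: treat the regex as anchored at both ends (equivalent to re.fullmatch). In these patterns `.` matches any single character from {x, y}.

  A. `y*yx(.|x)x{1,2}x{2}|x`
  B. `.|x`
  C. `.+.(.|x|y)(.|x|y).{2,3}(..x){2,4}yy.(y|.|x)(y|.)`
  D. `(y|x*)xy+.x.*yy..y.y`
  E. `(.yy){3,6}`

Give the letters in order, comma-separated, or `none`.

D, E

A → no match — must end with "x"
B → no match
C → no match
D → match
E → match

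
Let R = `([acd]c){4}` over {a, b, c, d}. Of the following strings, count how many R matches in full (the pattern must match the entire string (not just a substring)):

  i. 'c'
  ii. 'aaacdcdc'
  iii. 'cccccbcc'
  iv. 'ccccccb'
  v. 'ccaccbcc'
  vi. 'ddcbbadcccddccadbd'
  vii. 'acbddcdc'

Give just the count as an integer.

0

i → no match
ii → no match
iii → no match
iv → no match — must end with 'c'
v → no match
vi → no match — must end with 'c'
vii → no match
Total matched: 0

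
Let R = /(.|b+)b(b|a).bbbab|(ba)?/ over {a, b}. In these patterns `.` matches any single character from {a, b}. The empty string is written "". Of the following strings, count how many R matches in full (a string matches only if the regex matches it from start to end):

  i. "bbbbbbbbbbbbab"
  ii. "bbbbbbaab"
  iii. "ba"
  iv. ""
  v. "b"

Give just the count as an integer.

i → match
ii → no match
iii → match
iv → match
v → no match
Total matched: 3

3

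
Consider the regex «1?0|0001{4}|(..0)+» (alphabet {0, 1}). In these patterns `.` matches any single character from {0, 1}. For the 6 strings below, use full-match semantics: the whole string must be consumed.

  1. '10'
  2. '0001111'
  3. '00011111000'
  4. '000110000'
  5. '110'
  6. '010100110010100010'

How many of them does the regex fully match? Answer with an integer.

1 → match
2 → match
3 → no match
4 → match
5 → match
6 → match
Total matched: 5

5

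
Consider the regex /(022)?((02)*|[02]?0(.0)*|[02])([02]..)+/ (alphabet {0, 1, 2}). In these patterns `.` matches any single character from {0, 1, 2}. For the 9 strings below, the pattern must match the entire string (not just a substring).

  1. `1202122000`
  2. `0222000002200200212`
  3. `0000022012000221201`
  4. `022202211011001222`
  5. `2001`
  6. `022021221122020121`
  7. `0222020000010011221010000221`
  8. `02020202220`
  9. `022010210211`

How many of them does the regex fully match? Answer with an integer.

1 → no match
2 → match
3 → match
4 → match
5 → match
6 → no match
7 → match
8 → match
9 → match
Total matched: 7

7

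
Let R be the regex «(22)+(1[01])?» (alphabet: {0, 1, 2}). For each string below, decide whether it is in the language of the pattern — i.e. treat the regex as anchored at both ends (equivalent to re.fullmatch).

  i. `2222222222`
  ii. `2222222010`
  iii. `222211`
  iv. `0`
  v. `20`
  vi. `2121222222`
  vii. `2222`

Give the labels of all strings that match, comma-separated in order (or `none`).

i. `2222222222` → match
ii. `2222222010` → no match
iii. `222211` → match
iv. `0` → no match — must start with `22`
v. `20` → no match — must start with `22`
vi. `2121222222` → no match — must start with `22`
vii. `2222` → match

i, iii, vii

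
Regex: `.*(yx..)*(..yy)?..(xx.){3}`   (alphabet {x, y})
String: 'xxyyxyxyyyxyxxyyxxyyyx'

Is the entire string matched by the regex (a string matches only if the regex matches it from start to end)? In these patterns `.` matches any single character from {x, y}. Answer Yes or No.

No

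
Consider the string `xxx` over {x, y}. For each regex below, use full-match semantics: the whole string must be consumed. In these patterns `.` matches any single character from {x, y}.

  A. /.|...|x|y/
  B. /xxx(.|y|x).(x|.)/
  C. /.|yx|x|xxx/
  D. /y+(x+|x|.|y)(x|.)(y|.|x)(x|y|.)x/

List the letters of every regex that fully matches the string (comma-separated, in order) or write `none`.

A, C

A → match
B → no match
C → match
D → no match — must start with `y`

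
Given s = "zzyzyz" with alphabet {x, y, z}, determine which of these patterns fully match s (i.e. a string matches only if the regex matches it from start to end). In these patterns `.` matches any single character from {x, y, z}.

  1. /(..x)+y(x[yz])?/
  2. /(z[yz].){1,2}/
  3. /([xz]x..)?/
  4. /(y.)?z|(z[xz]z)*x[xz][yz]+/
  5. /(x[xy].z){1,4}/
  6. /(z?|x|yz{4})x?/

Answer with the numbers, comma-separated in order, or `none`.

1 → no match
2 → match
3 → no match
4 → no match
5 → no match — must start with "x"
6 → no match

2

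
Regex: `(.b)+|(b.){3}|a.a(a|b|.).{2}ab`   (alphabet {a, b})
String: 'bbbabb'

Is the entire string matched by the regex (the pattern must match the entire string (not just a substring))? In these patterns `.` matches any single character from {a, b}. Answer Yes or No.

Yes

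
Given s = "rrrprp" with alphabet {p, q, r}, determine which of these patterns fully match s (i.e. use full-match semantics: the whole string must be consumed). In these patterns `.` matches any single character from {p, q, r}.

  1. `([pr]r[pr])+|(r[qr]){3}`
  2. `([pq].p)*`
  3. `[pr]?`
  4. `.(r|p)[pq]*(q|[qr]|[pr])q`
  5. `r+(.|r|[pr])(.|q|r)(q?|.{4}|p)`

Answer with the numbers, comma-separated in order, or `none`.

1 → match
2 → no match
3 → no match
4 → no match — must end with "q"
5 → match

1, 5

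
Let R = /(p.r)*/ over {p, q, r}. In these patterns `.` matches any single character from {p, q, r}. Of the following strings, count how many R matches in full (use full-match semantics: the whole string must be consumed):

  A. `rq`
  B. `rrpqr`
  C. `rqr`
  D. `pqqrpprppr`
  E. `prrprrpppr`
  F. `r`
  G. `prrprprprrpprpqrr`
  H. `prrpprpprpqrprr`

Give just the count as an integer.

A → no match
B → no match
C → no match
D → no match
E → no match
F → no match
G → no match
H → match
Total matched: 1

1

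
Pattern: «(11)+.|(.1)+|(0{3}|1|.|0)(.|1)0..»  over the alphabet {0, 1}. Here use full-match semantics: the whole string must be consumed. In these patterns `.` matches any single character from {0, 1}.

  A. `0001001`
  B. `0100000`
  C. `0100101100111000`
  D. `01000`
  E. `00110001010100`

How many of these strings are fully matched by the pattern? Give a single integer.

2

A. `0001001` → match
B. `0100000` → no match
C → no match
D. `01000` → match
E → no match
Total matched: 2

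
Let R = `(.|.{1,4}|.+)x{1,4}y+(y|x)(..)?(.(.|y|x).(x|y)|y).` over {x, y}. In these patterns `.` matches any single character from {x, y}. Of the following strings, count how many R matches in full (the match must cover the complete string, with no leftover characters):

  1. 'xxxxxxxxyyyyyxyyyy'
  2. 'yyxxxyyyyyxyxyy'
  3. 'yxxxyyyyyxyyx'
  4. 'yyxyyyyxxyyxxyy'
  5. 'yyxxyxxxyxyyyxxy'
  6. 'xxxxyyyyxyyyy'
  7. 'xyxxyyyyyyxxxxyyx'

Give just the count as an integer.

1 → match
2 → match
3 → match
4 → match
5 → no match
6 → match
7 → match
Total matched: 6

6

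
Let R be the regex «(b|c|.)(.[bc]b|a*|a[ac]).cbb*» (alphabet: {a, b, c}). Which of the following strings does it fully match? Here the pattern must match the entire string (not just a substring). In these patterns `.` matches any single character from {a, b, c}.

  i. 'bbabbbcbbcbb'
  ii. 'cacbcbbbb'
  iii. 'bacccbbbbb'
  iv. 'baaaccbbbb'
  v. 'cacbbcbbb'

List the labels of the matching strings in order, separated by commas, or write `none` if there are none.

ii, iii, iv, v

i → no match
ii → match
iii → match
iv → match
v → match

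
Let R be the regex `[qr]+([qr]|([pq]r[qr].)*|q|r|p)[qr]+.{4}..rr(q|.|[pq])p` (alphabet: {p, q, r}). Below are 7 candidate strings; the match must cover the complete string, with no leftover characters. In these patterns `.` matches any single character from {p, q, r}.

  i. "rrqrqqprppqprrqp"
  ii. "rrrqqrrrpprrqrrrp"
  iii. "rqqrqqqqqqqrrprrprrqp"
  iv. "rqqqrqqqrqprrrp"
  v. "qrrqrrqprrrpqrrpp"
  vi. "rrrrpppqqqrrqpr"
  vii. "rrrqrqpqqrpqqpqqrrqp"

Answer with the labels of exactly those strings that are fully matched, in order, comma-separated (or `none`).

i, ii, iii, iv, v, vii

i → match
ii → match
iii → match
iv → match
v → match
vi → no match — must end with "p"
vii → match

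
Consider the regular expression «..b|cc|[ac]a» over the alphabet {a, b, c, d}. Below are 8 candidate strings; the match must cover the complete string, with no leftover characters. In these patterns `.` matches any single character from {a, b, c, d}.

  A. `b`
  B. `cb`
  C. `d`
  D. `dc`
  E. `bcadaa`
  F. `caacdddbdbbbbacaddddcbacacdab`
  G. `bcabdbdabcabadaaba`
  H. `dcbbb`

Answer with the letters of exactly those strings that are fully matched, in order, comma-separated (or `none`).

A. `b` → no match
B. `cb` → no match
C. `d` → no match
D. `dc` → no match
E. `bcadaa` → no match
F → no match
G → no match
H. `dcbbb` → no match

none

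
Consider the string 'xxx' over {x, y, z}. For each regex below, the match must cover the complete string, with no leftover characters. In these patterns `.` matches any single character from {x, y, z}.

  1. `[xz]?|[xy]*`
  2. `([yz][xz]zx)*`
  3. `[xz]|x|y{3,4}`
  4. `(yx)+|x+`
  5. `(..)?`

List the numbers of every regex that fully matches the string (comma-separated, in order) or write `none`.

1, 4

1 → match
2 → no match
3 → no match
4 → match
5 → no match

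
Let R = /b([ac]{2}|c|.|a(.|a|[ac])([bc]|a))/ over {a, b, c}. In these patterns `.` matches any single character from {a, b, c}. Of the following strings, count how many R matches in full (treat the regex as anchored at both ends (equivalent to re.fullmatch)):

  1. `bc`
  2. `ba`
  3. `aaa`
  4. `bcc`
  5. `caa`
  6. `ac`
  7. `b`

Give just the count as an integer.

1 → match
2 → match
3 → no match — must start with `b`
4 → match
5 → no match — must start with `b`
6 → no match — must start with `b`
7 → no match
Total matched: 3

3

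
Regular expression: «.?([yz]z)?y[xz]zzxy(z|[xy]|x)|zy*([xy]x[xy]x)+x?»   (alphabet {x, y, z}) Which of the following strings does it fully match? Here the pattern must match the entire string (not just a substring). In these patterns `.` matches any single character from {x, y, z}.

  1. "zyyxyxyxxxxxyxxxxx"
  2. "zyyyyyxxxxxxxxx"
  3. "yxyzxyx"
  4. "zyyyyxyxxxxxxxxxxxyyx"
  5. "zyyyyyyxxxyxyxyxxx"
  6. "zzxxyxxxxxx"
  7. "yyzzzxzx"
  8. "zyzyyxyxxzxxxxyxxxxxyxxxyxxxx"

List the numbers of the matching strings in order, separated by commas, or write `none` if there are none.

1 → match
2 → match
3 → no match
4 → no match
5 → match
6 → no match
7 → no match
8 → no match

1, 2, 5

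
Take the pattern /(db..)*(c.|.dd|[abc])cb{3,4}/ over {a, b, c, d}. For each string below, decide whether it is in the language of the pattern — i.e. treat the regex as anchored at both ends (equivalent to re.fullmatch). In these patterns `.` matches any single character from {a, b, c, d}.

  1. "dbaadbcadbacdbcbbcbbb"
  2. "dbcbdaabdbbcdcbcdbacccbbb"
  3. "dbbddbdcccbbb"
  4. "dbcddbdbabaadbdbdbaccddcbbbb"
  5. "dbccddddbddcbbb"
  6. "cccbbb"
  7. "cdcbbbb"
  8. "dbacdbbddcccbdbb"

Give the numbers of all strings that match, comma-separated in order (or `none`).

1 → match
2 → no match
3 → match
4 → no match
5 → no match
6 → match
7 → match
8 → no match

1, 3, 6, 7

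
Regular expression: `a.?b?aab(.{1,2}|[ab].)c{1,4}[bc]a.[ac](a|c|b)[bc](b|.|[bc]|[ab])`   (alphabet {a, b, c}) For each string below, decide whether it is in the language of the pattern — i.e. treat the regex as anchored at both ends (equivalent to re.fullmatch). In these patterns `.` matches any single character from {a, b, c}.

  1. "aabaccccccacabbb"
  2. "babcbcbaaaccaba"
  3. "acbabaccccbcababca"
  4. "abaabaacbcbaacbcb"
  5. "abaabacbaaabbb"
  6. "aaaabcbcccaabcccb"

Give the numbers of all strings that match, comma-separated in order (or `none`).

1 → no match
2 → no match — must start with "a"
3 → no match
4 → no match
5 → match
6 → no match

5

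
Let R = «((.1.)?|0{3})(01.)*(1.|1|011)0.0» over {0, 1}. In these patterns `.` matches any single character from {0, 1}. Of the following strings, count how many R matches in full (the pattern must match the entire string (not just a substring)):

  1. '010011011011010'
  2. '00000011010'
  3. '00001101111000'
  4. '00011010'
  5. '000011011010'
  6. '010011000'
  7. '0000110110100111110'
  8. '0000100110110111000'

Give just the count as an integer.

6

1 → match
2. '00000011010' → no match
3 → match
4. '00011010' → match
5. '000011011010' → match
6. '010011000' → match
7 → no match
8 → match
Total matched: 6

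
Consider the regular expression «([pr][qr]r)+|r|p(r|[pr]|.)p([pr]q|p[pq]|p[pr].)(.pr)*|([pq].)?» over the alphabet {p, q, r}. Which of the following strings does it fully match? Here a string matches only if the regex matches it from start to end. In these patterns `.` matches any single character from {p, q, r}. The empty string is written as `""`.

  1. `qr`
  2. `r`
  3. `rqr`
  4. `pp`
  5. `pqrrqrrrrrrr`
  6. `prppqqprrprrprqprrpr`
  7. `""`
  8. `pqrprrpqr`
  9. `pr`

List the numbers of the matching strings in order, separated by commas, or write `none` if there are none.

1, 2, 3, 4, 5, 6, 7, 8, 9

1. `qr` → match
2. `r` → match
3. `rqr` → match
4. `pp` → match
5. `pqrrqrrrrrrr` → match
6 → match
7. `""` → match
8. `pqrprrpqr` → match
9. `pr` → match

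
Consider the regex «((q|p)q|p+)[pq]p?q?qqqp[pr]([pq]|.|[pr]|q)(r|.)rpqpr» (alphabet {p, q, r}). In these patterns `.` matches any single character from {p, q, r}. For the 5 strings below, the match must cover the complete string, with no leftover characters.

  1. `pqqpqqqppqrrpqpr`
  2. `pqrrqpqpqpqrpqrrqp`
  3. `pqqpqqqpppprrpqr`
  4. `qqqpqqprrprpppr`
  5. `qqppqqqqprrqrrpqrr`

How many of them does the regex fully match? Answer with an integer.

1

1 → match
2 → no match — must end with `rpqpr`
3 → no match — must end with `rpqpr`
4 → no match — must end with `rpqpr`
5 → no match — must end with `rpqpr`
Total matched: 1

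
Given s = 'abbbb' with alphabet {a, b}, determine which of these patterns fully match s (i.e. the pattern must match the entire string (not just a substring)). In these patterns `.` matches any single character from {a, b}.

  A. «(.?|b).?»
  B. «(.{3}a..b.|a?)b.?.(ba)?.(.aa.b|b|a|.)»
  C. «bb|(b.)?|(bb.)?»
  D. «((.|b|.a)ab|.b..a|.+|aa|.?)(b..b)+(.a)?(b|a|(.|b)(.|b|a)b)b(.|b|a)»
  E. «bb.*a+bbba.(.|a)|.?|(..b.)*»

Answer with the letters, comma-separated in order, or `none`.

B

A → no match
B → match
C → no match
D → no match
E → no match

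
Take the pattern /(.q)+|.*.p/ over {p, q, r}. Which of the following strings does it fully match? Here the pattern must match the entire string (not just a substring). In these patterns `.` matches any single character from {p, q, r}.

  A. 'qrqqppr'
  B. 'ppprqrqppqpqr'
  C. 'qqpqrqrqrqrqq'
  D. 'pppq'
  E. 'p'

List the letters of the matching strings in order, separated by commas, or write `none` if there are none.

none

A → no match
B → no match
C → no match
D → no match
E → no match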